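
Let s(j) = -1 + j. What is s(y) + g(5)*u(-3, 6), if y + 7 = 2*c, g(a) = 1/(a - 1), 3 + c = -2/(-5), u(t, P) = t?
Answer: -279/20 ≈ -13.950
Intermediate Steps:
c = -13/5 (c = -3 - 2/(-5) = -3 - 2*(-1/5) = -3 + 2/5 = -13/5 ≈ -2.6000)
g(a) = 1/(-1 + a)
y = -61/5 (y = -7 + 2*(-13/5) = -7 - 26/5 = -61/5 ≈ -12.200)
s(y) + g(5)*u(-3, 6) = (-1 - 61/5) - 3/(-1 + 5) = -66/5 - 3/4 = -279/20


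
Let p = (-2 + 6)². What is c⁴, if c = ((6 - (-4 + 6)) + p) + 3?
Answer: 279841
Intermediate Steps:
p = 16 (p = 4² = 16)
c = 23 (c = ((6 - (-4 + 6)) + 16) + 3 = ((6 - 1*2) + 16) + 3 = ((6 - 2) + 16) + 3 = (4 + 16) + 3 = 20 + 3 = 23)
c⁴ = 23⁴ = 279841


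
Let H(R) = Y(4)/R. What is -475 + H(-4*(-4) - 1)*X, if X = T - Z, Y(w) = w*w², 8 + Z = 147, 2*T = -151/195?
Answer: -3128927/2925 ≈ -1069.7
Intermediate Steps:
T = -151/390 (T = (-151/195)/2 = (-151*1/195)/2 = (½)*(-151/195) = -151/390 ≈ -0.38718)
Z = 139 (Z = -8 + 147 = 139)
Y(w) = w³
H(R) = 64/R (H(R) = 4³/R = 64/R)
X = -54361/390 (X = -151/390 - 1*139 = -151/390 - 139 = -54361/390 ≈ -139.39)
-475 + H(-4*(-4) - 1)*X = -475 + (64/(-4*(-4) - 1))*(-54361/390) = -475 + (64/(16 - 1))*(-54361/390) = -475 + (64/15)*(-54361/390) = -475 - 1739552/2925 = -3128927/2925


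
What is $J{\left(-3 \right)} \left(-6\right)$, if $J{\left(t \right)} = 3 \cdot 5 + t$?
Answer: $-72$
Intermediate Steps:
$J{\left(t \right)} = 15 + t$
$J{\left(-3 \right)} \left(-6\right) = \left(15 - 3\right) \left(-6\right) = 12 \left(-6\right) = -72$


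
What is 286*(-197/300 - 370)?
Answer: -15901171/150 ≈ -1.0601e+5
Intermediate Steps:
286*(-197/300 - 370) = 286*(-111197/300) = -15901171/150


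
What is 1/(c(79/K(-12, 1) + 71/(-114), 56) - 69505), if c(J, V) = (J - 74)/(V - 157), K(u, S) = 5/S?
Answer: -57570/4001369321 ≈ -1.4388e-5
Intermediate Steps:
c(J, V) = (-74 + J)/(-157 + V)
1/(c(79/K(-12, 1) + 71/(-114), 56) - 69505) = 1/((-74 + (79/((5/1)) + 71/(-114)))/(-157 + 56) - 69505) = 1/((-74 + (79/((5*1)) + 71*(-1/114)))/(-101) - 69505) = 1/(-(-74 + (79/5 - 71/114))/101 - 69505) = 1/(-(-74 + 8651/570)/101 - 69505) = 1/(-1/101*(-33529/570) - 69505) = 1/(33529/57570 - 69505) = 1/(-4001369321/57570) = -57570/4001369321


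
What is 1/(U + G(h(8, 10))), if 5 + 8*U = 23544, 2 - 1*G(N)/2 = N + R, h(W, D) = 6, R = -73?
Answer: 8/24643 ≈ 0.00032464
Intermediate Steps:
G(N) = 150 - 2*N (G(N) = 4 - 2*(N - 73) = 4 - 2*(-73 + N) = 4 + (146 - 2*N) = 150 - 2*N)
U = 23539/8 (U = -5/8 + (⅛)*23544 = -5/8 + 2943 = 23539/8 ≈ 2942.4)
1/(U + G(h(8, 10))) = 1/(23539/8 + (150 - 2*6)) = 1/(23539/8 + (150 - 12)) = 1/(23539/8 + 138) = 1/(24643/8) = 8/24643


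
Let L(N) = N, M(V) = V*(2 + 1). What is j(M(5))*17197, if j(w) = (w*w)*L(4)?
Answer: 15477300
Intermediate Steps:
M(V) = 3*V (M(V) = V*3 = 3*V)
j(w) = 4*w**2 (j(w) = (w*w)*4 = w**2*4 = 4*w**2)
j(M(5))*17197 = (4*(3*5)**2)*17197 = (4*15**2)*17197 = (4*225)*17197 = 900*17197 = 15477300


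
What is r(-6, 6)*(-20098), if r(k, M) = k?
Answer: 120588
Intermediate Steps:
r(-6, 6)*(-20098) = -6*(-20098) = 120588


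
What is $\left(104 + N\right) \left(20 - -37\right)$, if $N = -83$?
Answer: $1197$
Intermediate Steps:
$\left(104 + N\right) \left(20 - -37\right) = \left(104 - 83\right) \left(20 - -37\right) = 21 \left(20 + 37\right) = 21 \cdot 57 = 1197$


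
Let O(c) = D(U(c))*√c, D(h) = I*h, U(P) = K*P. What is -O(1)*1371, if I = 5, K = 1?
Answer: -6855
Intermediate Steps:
U(P) = P (U(P) = 1*P = P)
D(h) = 5*h
O(c) = 5*c^(3/2) (O(c) = (5*c)*√c = 5*c^(3/2))
-O(1)*1371 = -5*1^(3/2)*1371 = -5*1*1371 = -5*1371 = -1*6855 = -6855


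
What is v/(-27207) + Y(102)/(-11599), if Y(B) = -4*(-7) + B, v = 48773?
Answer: -569254937/315573993 ≈ -1.8039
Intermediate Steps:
Y(B) = 28 + B
v/(-27207) + Y(102)/(-11599) = 48773/(-27207) + (28 + 102)/(-11599) = 48773*(-1/27207) + 130*(-1/11599) = -48773/27207 - 130/11599 = -569254937/315573993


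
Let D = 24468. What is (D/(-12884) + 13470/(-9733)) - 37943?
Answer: -1189615708030/31349993 ≈ -37946.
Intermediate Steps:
(D/(-12884) + 13470/(-9733)) - 37943 = (24468/(-12884) + 13470/(-9733)) - 37943 = (24468*(-1/12884) + 13470*(-1/9733)) - 37943 = (-6117/3221 - 13470/9733) - 37943 = -102923631/31349993 - 37943 = -1189615708030/31349993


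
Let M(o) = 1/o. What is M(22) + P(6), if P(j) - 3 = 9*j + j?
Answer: 1387/22 ≈ 63.045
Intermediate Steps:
P(j) = 3 + 10*j (P(j) = 3 + (9*j + j) = 3 + 10*j)
M(22) + P(6) = 1/22 + (3 + 10*6) = 1/22 + (3 + 60) = 1/22 + 63 = 1387/22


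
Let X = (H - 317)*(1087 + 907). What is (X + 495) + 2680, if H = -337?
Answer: -1300901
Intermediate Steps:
X = -1304076 (X = (-337 - 317)*(1087 + 907) = -654*1994 = -1304076)
(X + 495) + 2680 = (-1304076 + 495) + 2680 = -1303581 + 2680 = -1300901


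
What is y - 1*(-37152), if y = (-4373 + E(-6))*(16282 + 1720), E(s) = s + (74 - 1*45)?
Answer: -78271548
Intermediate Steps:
E(s) = 29 + s (E(s) = s + (74 - 45) = s + 29 = 29 + s)
y = -78308700 (y = (-4373 + (29 - 6))*(16282 + 1720) = (-4373 + 23)*18002 = -4350*18002 = -78308700)
y - 1*(-37152) = -78308700 - 1*(-37152) = -78308700 + 37152 = -78271548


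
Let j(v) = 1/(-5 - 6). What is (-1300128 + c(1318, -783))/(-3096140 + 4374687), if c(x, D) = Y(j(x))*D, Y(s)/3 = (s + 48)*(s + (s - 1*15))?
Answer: 49417653/154704187 ≈ 0.31943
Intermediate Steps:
j(v) = -1/11 (j(v) = 1/(-11) = -1/11)
Y(s) = 3*(-15 + 2*s)*(48 + s) (Y(s) = 3*((s + 48)*(s + (s - 1*15))) = 3*((48 + s)*(s + (s - 15))) = 3*((48 + s)*(s + (-15 + s))) = 3*((48 + s)*(-15 + 2*s)) = 3*((-15 + 2*s)*(48 + s)) = 3*(-15 + 2*s)*(48 + s))
c(x, D) = -264027*D/121 (c(x, D) = (-2160 + 6*(-1/11)² + 243*(-1/11))*D = (-2160 + 6*(1/121) - 243/11)*D = (-2160 + 6/121 - 243/11)*D = -264027*D/121)
(-1300128 + c(1318, -783))/(-3096140 + 4374687) = (-1300128 - 264027/121*(-783))/(-3096140 + 4374687) = (-1300128 + 206733141/121)/1278547 = (49417653/121)*(1/1278547) = 49417653/154704187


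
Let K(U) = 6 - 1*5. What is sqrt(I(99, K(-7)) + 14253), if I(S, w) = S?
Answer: 4*sqrt(897) ≈ 119.80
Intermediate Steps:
K(U) = 1 (K(U) = 6 - 5 = 1)
sqrt(I(99, K(-7)) + 14253) = sqrt(99 + 14253) = sqrt(14352) = 4*sqrt(897)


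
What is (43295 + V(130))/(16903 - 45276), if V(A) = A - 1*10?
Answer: -43415/28373 ≈ -1.5302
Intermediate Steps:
V(A) = -10 + A (V(A) = A - 10 = -10 + A)
(43295 + V(130))/(16903 - 45276) = (43295 + (-10 + 130))/(16903 - 45276) = (43295 + 120)/(-28373) = 43415*(-1/28373) = -43415/28373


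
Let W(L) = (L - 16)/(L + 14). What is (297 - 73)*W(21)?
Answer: 32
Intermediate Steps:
W(L) = (-16 + L)/(14 + L)
(297 - 73)*W(21) = (297 - 73)*((-16 + 21)/(14 + 21)) = 224*(5/35) = 224*((1/35)*5) = 224*(⅐) = 32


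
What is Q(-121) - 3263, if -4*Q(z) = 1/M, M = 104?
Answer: -1357409/416 ≈ -3263.0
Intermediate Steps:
Q(z) = -1/416 (Q(z) = -¼/104 = -¼*1/104 = -1/416)
Q(-121) - 3263 = -1/416 - 3263 = -1357409/416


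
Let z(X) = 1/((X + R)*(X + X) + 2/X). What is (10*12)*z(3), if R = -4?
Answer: -45/2 ≈ -22.500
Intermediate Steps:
z(X) = 1/(2/X + 2*X*(-4 + X)) (z(X) = 1/((X - 4)*(X + X) + 2/X) = 1/((-4 + X)*(2*X) + 2/X) = 1/(2*X*(-4 + X) + 2/X) = 1/(2/X + 2*X*(-4 + X)))
(10*12)*z(3) = (10*12)*((½)*3/(1 + 3³ - 4*3²)) = 120*((½)*3/(1 + 27 - 4*9)) = 120*((½)*3/(1 + 27 - 36)) = 120*((½)*3/(-8)) = 120*((½)*3*(-⅛)) = 120*(-3/16) = -45/2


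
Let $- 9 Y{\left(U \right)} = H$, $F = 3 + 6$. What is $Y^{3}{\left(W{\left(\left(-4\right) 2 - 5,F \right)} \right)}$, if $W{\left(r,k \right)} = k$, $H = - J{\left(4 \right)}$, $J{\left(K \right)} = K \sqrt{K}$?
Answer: $\frac{512}{729} \approx 0.70233$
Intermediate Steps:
$J{\left(K \right)} = K^{\frac{3}{2}}$
$H = -8$ ($H = - 4^{\frac{3}{2}} = \left(-1\right) 8 = -8$)
$F = 9$
$Y{\left(U \right)} = \frac{8}{9}$ ($Y{\left(U \right)} = \left(- \frac{1}{9}\right) \left(-8\right) = \frac{8}{9}$)
$Y^{3}{\left(W{\left(\left(-4\right) 2 - 5,F \right)} \right)} = \left(\frac{8}{9}\right)^{3} = \frac{512}{729}$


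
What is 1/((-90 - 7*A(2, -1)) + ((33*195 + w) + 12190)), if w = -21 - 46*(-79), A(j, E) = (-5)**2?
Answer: 1/21973 ≈ 4.5510e-5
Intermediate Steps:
A(j, E) = 25
w = 3613 (w = -21 + 3634 = 3613)
1/((-90 - 7*A(2, -1)) + ((33*195 + w) + 12190)) = 1/((-90 - 7*25) + ((33*195 + 3613) + 12190)) = 1/((-90 - 175) + ((6435 + 3613) + 12190)) = 1/(-265 + (10048 + 12190)) = 1/(-265 + 22238) = 1/21973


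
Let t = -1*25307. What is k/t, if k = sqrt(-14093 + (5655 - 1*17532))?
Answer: -7*I*sqrt(530)/25307 ≈ -0.0063679*I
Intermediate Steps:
k = 7*I*sqrt(530) (k = sqrt(-14093 + (5655 - 17532)) = sqrt(-14093 - 11877) = sqrt(-25970) = 7*I*sqrt(530) ≈ 161.15*I)
t = -25307
k/t = (7*I*sqrt(530))/(-25307) = (7*I*sqrt(530))*(-1/25307) = -7*I*sqrt(530)/25307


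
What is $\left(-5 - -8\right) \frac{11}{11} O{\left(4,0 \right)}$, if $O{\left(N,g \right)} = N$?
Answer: $12$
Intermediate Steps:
$\left(-5 - -8\right) \frac{11}{11} O{\left(4,0 \right)} = \left(-5 - -8\right) \frac{11}{11} \cdot 4 = \left(-5 + 8\right) 11 \cdot \frac{1}{11} \cdot 4 = 3 \cdot 1 \cdot 4 = 3 \cdot 4 = 12$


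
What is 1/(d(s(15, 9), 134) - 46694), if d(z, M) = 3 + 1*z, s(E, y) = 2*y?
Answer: -1/46673 ≈ -2.1426e-5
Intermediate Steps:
d(z, M) = 3 + z
1/(d(s(15, 9), 134) - 46694) = 1/((3 + 2*9) - 46694) = 1/((3 + 18) - 46694) = 1/(21 - 46694) = 1/(-46673) = -1/46673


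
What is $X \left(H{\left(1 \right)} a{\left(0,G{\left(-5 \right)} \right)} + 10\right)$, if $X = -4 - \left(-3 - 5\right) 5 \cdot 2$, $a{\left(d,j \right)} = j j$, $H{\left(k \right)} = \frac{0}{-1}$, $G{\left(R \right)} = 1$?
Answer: $760$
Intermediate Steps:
$H{\left(k \right)} = 0$ ($H{\left(k \right)} = 0 \left(-1\right) = 0$)
$a{\left(d,j \right)} = j^{2}$
$X = 76$ ($X = -4 - \left(-8\right) 10 = -4 - -80 = -4 + 80 = 76$)
$X \left(H{\left(1 \right)} a{\left(0,G{\left(-5 \right)} \right)} + 10\right) = 76 \left(0 \cdot 1^{2} + 10\right) = 76 \left(0 \cdot 1 + 10\right) = 76 \left(0 + 10\right) = 76 \cdot 10 = 760$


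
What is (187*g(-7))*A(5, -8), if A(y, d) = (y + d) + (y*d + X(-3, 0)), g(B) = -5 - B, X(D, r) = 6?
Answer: -13838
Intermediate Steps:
A(y, d) = 6 + d + y + d*y (A(y, d) = (y + d) + (y*d + 6) = (d + y) + (d*y + 6) = (d + y) + (6 + d*y) = 6 + d + y + d*y)
(187*g(-7))*A(5, -8) = (187*(-5 - 1*(-7)))*(6 - 8 + 5 - 8*5) = (187*(-5 + 7))*(6 - 8 + 5 - 40) = (187*2)*(-37) = 374*(-37) = -13838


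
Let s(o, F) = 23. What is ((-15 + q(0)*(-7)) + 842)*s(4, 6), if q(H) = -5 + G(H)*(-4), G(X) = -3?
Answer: 17894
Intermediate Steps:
q(H) = 7 (q(H) = -5 - 3*(-4) = -5 + 12 = 7)
((-15 + q(0)*(-7)) + 842)*s(4, 6) = ((-15 + 7*(-7)) + 842)*23 = ((-15 - 49) + 842)*23 = (-64 + 842)*23 = 778*23 = 17894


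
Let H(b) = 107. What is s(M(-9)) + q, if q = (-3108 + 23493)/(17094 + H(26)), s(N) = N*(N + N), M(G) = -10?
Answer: 3460585/17201 ≈ 201.19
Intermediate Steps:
s(N) = 2*N² (s(N) = N*(2*N) = 2*N²)
q = 20385/17201 (q = (-3108 + 23493)/(17094 + 107) = 20385/17201 ≈ 1.1851)
s(M(-9)) + q = 2*(-10)² + 20385/17201 = 2*100 + 20385/17201 = 200 + 20385/17201 = 3460585/17201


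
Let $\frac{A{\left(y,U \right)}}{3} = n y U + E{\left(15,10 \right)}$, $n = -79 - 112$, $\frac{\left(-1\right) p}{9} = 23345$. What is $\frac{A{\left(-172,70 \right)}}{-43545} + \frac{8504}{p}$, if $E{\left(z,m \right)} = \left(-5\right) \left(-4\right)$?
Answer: $- \frac{96658699972}{609934815} \approx -158.47$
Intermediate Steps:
$p = -210105$ ($p = \left(-9\right) 23345 = -210105$)
$E{\left(z,m \right)} = 20$
$n = -191$
$A{\left(y,U \right)} = 60 - 573 U y$ ($A{\left(y,U \right)} = 3 \left(- 191 y U + 20\right) = 3 \left(- 191 U y + 20\right) = 3 \left(20 - 191 U y\right) = 60 - 573 U y$)
$\frac{A{\left(-172,70 \right)}}{-43545} + \frac{8504}{p} = \frac{60 - 40110 \left(-172\right)}{-43545} + \frac{8504}{-210105} = \left(60 + 6898920\right) \left(- \frac{1}{43545}\right) + 8504 \left(- \frac{1}{210105}\right) = 6898980 \left(- \frac{1}{43545}\right) - \frac{8504}{210105} = - \frac{459932}{2903} - \frac{8504}{210105} = - \frac{96658699972}{609934815}$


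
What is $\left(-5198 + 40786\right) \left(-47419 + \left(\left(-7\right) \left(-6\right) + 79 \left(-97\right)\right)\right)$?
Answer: $-1958763520$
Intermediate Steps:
$\left(-5198 + 40786\right) \left(-47419 + \left(\left(-7\right) \left(-6\right) + 79 \left(-97\right)\right)\right) = 35588 \left(-47419 + \left(42 - 7663\right)\right) = 35588 \left(-47419 - 7621\right) = 35588 \left(-55040\right) = -1958763520$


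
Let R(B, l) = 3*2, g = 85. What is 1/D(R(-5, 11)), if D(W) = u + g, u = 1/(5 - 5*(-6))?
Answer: 35/2976 ≈ 0.011761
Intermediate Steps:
u = 1/35 (u = 1/(5 + 30) = 1/35 ≈ 0.028571)
R(B, l) = 6
D(W) = 2976/35 (D(W) = 1/35 + 85 = 2976/35)
1/D(R(-5, 11)) = 1/(2976/35) = 35/2976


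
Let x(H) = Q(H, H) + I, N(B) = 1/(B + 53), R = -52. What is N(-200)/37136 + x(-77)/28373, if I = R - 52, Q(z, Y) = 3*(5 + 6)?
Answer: -387616805/154887980016 ≈ -0.0025026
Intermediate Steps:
Q(z, Y) = 33 (Q(z, Y) = 3*11 = 33)
N(B) = 1/(53 + B)
I = -104 (I = -52 - 52 = -104)
x(H) = -71 (x(H) = 33 - 104 = -71)
N(-200)/37136 + x(-77)/28373 = 1/((53 - 200)*37136) - 71/28373 = (1/37136)/(-147) - 71*1/28373 = -1/147*1/37136 - 71/28373 = -1/5458992 - 71/28373 = -387616805/154887980016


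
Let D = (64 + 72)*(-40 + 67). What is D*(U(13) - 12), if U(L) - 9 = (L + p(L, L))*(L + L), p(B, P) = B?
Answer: 2471256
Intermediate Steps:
D = 3672 (D = 136*27 = 3672)
U(L) = 9 + 4*L² (U(L) = 9 + (L + L)*(L + L) = 9 + (2*L)*(2*L) = 9 + 4*L²)
D*(U(13) - 12) = 3672*((9 + 4*13²) - 12) = 3672*((9 + 4*169) - 12) = 3672*((9 + 676) - 12) = 3672*(685 - 12) = 3672*673 = 2471256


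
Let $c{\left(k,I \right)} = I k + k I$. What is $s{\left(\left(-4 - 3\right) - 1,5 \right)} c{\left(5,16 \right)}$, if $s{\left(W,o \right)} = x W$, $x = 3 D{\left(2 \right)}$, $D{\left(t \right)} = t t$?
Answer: $-15360$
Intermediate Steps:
$D{\left(t \right)} = t^{2}$
$c{\left(k,I \right)} = 2 I k$ ($c{\left(k,I \right)} = I k + I k = 2 I k$)
$x = 12$ ($x = 3 \cdot 2^{2} = 3 \cdot 4 = 12$)
$s{\left(W,o \right)} = 12 W$
$s{\left(\left(-4 - 3\right) - 1,5 \right)} c{\left(5,16 \right)} = 12 \left(\left(-4 - 3\right) - 1\right) 2 \cdot 16 \cdot 5 = 12 \left(-7 - 1\right) 160 = 12 \left(-8\right) 160 = \left(-96\right) 160 = -15360$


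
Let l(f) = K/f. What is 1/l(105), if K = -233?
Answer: -105/233 ≈ -0.45064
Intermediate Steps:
l(f) = -233/f
1/l(105) = 1/(-233/105) = -105/233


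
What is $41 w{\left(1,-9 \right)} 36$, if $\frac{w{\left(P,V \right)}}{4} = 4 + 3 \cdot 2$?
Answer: $59040$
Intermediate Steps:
$w{\left(P,V \right)} = 40$ ($w{\left(P,V \right)} = 4 \left(4 + 3 \cdot 2\right) = 4 \left(4 + 6\right) = 4 \cdot 10 = 40$)
$41 w{\left(1,-9 \right)} 36 = 41 \cdot 40 \cdot 36 = 1640 \cdot 36 = 59040$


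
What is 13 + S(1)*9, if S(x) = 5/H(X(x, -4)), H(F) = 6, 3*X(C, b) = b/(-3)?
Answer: 41/2 ≈ 20.500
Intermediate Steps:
X(C, b) = -b/9 (X(C, b) = (b/(-3))/3 = (b*(-⅓))/3 = (-b/3)/3 = -b/9)
S(x) = ⅚ (S(x) = 5/6 = 5*(⅙) = ⅚)
13 + S(1)*9 = 13 + (⅚)*9 = 13 + 15/2 = 41/2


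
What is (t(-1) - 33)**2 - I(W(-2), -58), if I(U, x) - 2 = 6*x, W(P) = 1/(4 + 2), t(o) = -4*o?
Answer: 1187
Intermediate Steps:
W(P) = 1/6
I(U, x) = 2 + 6*x
(t(-1) - 33)**2 - I(W(-2), -58) = (-4*(-1) - 33)**2 - (2 + 6*(-58)) = (4 - 33)**2 - (2 - 348) = (-29)**2 - 1*(-346) = 841 + 346 = 1187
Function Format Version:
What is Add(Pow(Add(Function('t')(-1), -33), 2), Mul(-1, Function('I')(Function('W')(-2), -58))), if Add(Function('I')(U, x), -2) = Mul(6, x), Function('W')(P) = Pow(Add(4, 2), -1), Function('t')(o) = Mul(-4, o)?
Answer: 1187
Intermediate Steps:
Function('W')(P) = Rational(1, 6) (Function('W')(P) = Pow(6, -1) = Rational(1, 6))
Function('I')(U, x) = Add(2, Mul(6, x))
Add(Pow(Add(Function('t')(-1), -33), 2), Mul(-1, Function('I')(Function('W')(-2), -58))) = Add(Pow(Add(Mul(-4, -1), -33), 2), Mul(-1, Add(2, Mul(6, -58)))) = Add(Pow(Add(4, -33), 2), Mul(-1, Add(2, -348))) = Add(Pow(-29, 2), Mul(-1, -346)) = Add(841, 346) = 1187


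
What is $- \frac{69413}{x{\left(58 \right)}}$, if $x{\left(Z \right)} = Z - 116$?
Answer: $\frac{69413}{58} \approx 1196.8$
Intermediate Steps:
$x{\left(Z \right)} = -116 + Z$ ($x{\left(Z \right)} = Z - 116 = -116 + Z$)
$- \frac{69413}{x{\left(58 \right)}} = - \frac{69413}{-116 + 58} = - \frac{69413}{-58} = \left(-69413\right) \left(- \frac{1}{58}\right) = \frac{69413}{58}$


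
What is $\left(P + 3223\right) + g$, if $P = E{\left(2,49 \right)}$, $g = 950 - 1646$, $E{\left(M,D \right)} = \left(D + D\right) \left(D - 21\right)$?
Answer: $5271$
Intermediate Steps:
$E{\left(M,D \right)} = 2 D \left(-21 + D\right)$
$g = -696$ ($g = 950 - 1646 = -696$)
$P = 2744$ ($P = 2 \cdot 49 \left(-21 + 49\right) = 2 \cdot 49 \cdot 28 = 2744$)
$\left(P + 3223\right) + g = \left(2744 + 3223\right) - 696 = 5967 - 696 = 5271$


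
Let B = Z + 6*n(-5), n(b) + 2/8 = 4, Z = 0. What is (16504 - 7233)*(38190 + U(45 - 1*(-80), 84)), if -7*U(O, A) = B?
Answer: 4956415665/14 ≈ 3.5403e+8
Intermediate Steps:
n(b) = 15/4 (n(b) = -¼ + 4 = 15/4)
B = 45/2 (B = 0 + 6*(15/4) = 0 + 45/2 = 45/2 ≈ 22.500)
U(O, A) = -45/14 (U(O, A) = -⅐*45/2 = -45/14)
(16504 - 7233)*(38190 + U(45 - 1*(-80), 84)) = (16504 - 7233)*(38190 - 45/14) = 9271*(534615/14) = 4956415665/14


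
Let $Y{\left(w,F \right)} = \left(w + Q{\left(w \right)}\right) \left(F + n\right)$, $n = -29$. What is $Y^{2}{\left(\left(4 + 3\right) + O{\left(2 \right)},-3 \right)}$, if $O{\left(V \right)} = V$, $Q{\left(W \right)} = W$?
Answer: $331776$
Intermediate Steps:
$Y{\left(w,F \right)} = 2 w \left(-29 + F\right)$ ($Y{\left(w,F \right)} = \left(w + w\right) \left(F - 29\right) = 2 w \left(-29 + F\right)$)
$Y^{2}{\left(\left(4 + 3\right) + O{\left(2 \right)},-3 \right)} = \left(2 \left(\left(4 + 3\right) + 2\right) \left(-29 - 3\right)\right)^{2} = \left(2 \left(7 + 2\right) \left(-32\right)\right)^{2} = \left(2 \cdot 9 \left(-32\right)\right)^{2} = \left(-576\right)^{2} = 331776$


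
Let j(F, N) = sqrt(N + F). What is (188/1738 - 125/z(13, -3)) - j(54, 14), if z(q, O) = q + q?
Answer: -106181/22594 - 2*sqrt(17) ≈ -12.946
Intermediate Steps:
z(q, O) = 2*q
j(F, N) = sqrt(F + N)
(188/1738 - 125/z(13, -3)) - j(54, 14) = (188/1738 - 125/(2*13)) - sqrt(54 + 14) = (188*(1/1738) - 125/26) - sqrt(68) = (94/869 - 125*1/26) - 2*sqrt(17) = (94/869 - 125/26) - 2*sqrt(17) = -106181/22594 - 2*sqrt(17)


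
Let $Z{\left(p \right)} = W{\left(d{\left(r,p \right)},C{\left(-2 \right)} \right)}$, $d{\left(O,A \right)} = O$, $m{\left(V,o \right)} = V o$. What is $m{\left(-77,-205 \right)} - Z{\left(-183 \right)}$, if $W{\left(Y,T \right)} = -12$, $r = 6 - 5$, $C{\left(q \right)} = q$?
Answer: $15797$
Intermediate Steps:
$r = 1$
$Z{\left(p \right)} = -12$
$m{\left(-77,-205 \right)} - Z{\left(-183 \right)} = \left(-77\right) \left(-205\right) - -12 = 15785 + 12 = 15797$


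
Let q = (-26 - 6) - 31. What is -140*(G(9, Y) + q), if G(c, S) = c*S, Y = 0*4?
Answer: 8820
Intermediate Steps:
Y = 0
q = -63 (q = -32 - 31 = -63)
G(c, S) = S*c
-140*(G(9, Y) + q) = -140*(0*9 - 63) = -140*(0 - 63) = -140*(-63) = 8820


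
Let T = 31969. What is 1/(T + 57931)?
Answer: 1/89900 ≈ 1.1123e-5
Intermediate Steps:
1/(T + 57931) = 1/(31969 + 57931) = 1/89900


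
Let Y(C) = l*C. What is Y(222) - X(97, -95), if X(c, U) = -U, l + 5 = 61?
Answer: 12337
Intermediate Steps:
l = 56 (l = -5 + 61 = 56)
Y(C) = 56*C
Y(222) - X(97, -95) = 56*222 - (-1)*(-95) = 12432 - 1*95 = 12432 - 95 = 12337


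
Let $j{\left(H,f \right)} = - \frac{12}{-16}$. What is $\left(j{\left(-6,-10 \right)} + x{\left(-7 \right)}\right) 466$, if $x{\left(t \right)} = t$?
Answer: $- \frac{5825}{2} \approx -2912.5$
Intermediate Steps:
$j{\left(H,f \right)} = \frac{3}{4}$ ($j{\left(H,f \right)} = \left(-12\right) \left(- \frac{1}{16}\right) = \frac{3}{4}$)
$\left(j{\left(-6,-10 \right)} + x{\left(-7 \right)}\right) 466 = \left(\frac{3}{4} - 7\right) 466 = \left(- \frac{25}{4}\right) 466 = - \frac{5825}{2}$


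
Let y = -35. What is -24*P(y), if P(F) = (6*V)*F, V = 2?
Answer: 10080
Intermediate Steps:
P(F) = 12*F (P(F) = (6*2)*F = 12*F)
-24*P(y) = -288*(-35) = -24*(-420) = 10080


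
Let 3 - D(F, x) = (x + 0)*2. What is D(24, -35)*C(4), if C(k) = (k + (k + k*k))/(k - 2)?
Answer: 876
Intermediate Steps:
D(F, x) = 3 - 2*x (D(F, x) = 3 - (x + 0)*2 = 3 - x*2 = 3 - 2*x)
C(k) = (k² + 2*k)/(-2 + k) (C(k) = (k + (k + k²))/(-2 + k) = (k² + 2*k)/(-2 + k))
D(24, -35)*C(4) = (3 - 2*(-35))*(4*(2 + 4)/(-2 + 4)) = (3 + 70)*(4*6/2) = 73*(4*(½)*6) = 73*12 = 876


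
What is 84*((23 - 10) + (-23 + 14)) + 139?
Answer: 475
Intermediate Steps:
84*((23 - 10) + (-23 + 14)) + 139 = 84*(13 - 9) + 139 = 84*4 + 139 = 336 + 139 = 475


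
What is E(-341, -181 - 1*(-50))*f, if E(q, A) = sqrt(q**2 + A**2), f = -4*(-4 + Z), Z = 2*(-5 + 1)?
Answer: 48*sqrt(133442) ≈ 17534.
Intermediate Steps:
Z = -8 (Z = 2*(-4) = -8)
f = 48 (f = -4*(-4 - 8) = -4*(-12) = 48)
E(q, A) = sqrt(A**2 + q**2)
E(-341, -181 - 1*(-50))*f = sqrt((-181 - 1*(-50))**2 + (-341)**2)*48 = sqrt((-181 + 50)**2 + 116281)*48 = sqrt((-131)**2 + 116281)*48 = sqrt(17161 + 116281)*48 = sqrt(133442)*48 = 48*sqrt(133442)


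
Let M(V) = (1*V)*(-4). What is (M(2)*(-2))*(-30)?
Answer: -480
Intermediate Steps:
M(V) = -4*V (M(V) = V*(-4) = -4*V)
(M(2)*(-2))*(-30) = (-4*2*(-2))*(-30) = -8*(-2)*(-30) = 16*(-30) = -480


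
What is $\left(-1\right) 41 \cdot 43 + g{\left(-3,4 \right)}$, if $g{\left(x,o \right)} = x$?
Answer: $-1766$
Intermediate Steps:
$\left(-1\right) 41 \cdot 43 + g{\left(-3,4 \right)} = \left(-1\right) 41 \cdot 43 - 3 = \left(-41\right) 43 - 3 = -1763 - 3 = -1766$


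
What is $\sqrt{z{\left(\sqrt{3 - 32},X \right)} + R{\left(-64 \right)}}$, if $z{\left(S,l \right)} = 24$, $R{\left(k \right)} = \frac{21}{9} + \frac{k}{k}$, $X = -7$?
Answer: $\frac{\sqrt{246}}{3} \approx 5.2281$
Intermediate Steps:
$R{\left(k \right)} = \frac{10}{3}$ ($R{\left(k \right)} = 21 \cdot \frac{1}{9} + 1 = \frac{7}{3} + 1 = \frac{10}{3}$)
$\sqrt{z{\left(\sqrt{3 - 32},X \right)} + R{\left(-64 \right)}} = \sqrt{24 + \frac{10}{3}} = \sqrt{\frac{82}{3}} = \frac{\sqrt{246}}{3}$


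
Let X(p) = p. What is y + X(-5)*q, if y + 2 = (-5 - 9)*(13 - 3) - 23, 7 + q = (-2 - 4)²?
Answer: -310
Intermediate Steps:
q = 29 (q = -7 + (-2 - 4)² = -7 + (-6)² = -7 + 36 = 29)
y = -165 (y = -2 + ((-5 - 9)*(13 - 3) - 23) = -2 + (-14*10 - 23) = -2 + (-140 - 23) = -2 - 163 = -165)
y + X(-5)*q = -165 - 5*29 = -165 - 145 = -310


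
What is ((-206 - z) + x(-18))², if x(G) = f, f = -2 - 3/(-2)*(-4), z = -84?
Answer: 16900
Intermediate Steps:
f = -8 (f = -2 - 3*(-½)*(-4) = -2 + (3/2)*(-4) = -2 - 6 = -8)
x(G) = -8
((-206 - z) + x(-18))² = ((-206 - 1*(-84)) - 8)² = ((-206 + 84) - 8)² = (-122 - 8)² = (-130)² = 16900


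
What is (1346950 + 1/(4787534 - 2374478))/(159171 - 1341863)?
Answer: -464323682743/407700289536 ≈ -1.1389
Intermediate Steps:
(1346950 + 1/(4787534 - 2374478))/(159171 - 1341863) = (1346950 + 1/2413056)/(-1182692) = (1346950 + 1/2413056)*(-1/1182692) = (3250265779201/2413056)*(-1/1182692) = -464323682743/407700289536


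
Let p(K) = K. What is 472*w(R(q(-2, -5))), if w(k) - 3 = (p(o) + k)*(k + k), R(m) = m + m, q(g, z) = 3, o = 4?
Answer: 58056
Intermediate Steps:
R(m) = 2*m
w(k) = 3 + 2*k*(4 + k) (w(k) = 3 + (4 + k)*(k + k) = 3 + (4 + k)*(2*k) = 3 + 2*k*(4 + k))
472*w(R(q(-2, -5))) = 472*(3 + 2*(2*3)**2 + 8*(2*3)) = 472*(3 + 2*6**2 + 8*6) = 472*(3 + 2*36 + 48) = 472*(3 + 72 + 48) = 472*123 = 58056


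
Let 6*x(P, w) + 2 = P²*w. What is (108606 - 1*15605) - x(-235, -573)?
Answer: 32201933/6 ≈ 5.3670e+6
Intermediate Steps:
x(P, w) = -⅓ + w*P²/6 (x(P, w) = -⅓ + (P²*w)/6 = -⅓ + (w*P²)/6 = -⅓ + w*P²/6)
(108606 - 1*15605) - x(-235, -573) = (108606 - 1*15605) - (-⅓ + (⅙)*(-573)*(-235)²) = (108606 - 15605) - (-⅓ + (⅙)*(-573)*55225) = 93001 - (-⅓ - 10547975/2) = 93001 - 1*(-31643927/6) = 93001 + 31643927/6 = 32201933/6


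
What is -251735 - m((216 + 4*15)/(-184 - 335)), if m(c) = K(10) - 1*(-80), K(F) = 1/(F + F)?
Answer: -5036301/20 ≈ -2.5182e+5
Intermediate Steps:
K(F) = 1/(2*F)
m(c) = 1601/20 (m(c) = (1/2)/10 - 1*(-80) = (1/2)*(1/10) + 80 = 1/20 + 80 = 1601/20)
-251735 - m((216 + 4*15)/(-184 - 335)) = -251735 - 1*1601/20 = -251735 - 1601/20 = -5036301/20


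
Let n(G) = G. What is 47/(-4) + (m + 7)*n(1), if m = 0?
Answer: -19/4 ≈ -4.7500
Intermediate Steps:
47/(-4) + (m + 7)*n(1) = 47/(-4) + (0 + 7)*1 = -¼*47 + 7*1 = -47/4 + 7 = -19/4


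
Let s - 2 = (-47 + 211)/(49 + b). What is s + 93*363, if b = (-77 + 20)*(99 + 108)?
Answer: 198345793/5875 ≈ 33761.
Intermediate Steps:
b = -11799 (b = -57*207 = -11799)
s = 11668/5875 (s = 2 + (-47 + 211)/(49 - 11799) = 2 + 164/(-11750) = 2 + 164*(-1/11750) = 2 - 82/5875 = 11668/5875 ≈ 1.9860)
s + 93*363 = 11668/5875 + 93*363 = 11668/5875 + 33759 = 198345793/5875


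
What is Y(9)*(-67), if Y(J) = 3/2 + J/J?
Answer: -335/2 ≈ -167.50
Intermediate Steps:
Y(J) = 5/2 (Y(J) = 3*(½) + 1 = 3/2 + 1 = 5/2)
Y(9)*(-67) = (5/2)*(-67) = -335/2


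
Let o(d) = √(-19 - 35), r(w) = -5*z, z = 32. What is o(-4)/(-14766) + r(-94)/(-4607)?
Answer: 160/4607 - I*√6/4922 ≈ 0.03473 - 0.00049766*I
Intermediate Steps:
r(w) = -160 (r(w) = -5*32 = -160)
o(d) = 3*I*√6 (o(d) = √(-54) = 3*I*√6)
o(-4)/(-14766) + r(-94)/(-4607) = (3*I*√6)/(-14766) - 160/(-4607) = (3*I*√6)*(-1/14766) - 160*(-1/4607) = -I*√6/4922 + 160/4607 = 160/4607 - I*√6/4922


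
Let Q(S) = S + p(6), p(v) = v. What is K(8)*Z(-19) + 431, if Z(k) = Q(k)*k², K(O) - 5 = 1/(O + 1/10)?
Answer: -1912684/81 ≈ -23613.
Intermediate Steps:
K(O) = 5 + 1/(⅒ + O) (K(O) = 5 + 1/(O + 1/10) = 5 + 1/(O + ⅒) = 5 + 1/(⅒ + O))
Q(S) = 6 + S (Q(S) = S + 6 = 6 + S)
Z(k) = k²*(6 + k) (Z(k) = (6 + k)*k² = k²*(6 + k))
K(8)*Z(-19) + 431 = (5*(3 + 10*8)/(1 + 10*8))*((-19)²*(6 - 19)) + 431 = (5*(3 + 80)/(1 + 80))*(361*(-13)) + 431 = (5*83/81)*(-4693) + 431 = (5*(1/81)*83)*(-4693) + 431 = (415/81)*(-4693) + 431 = -1947595/81 + 431 = -1912684/81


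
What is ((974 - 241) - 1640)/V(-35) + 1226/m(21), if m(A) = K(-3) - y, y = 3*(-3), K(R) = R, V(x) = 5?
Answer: 344/15 ≈ 22.933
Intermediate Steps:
y = -9
m(A) = 6 (m(A) = -3 - 1*(-9) = -3 + 9 = 6)
((974 - 241) - 1640)/V(-35) + 1226/m(21) = ((974 - 241) - 1640)/5 + 1226/6 = (733 - 1640)*(⅕) + 1226*(⅙) = -907*⅕ + 613/3 = -907/5 + 613/3 = 344/15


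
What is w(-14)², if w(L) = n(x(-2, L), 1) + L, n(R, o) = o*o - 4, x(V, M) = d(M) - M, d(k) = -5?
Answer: 289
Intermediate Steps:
x(V, M) = -5 - M
n(R, o) = -4 + o² (n(R, o) = o² - 4 = -4 + o²)
w(L) = -3 + L (w(L) = (-4 + 1²) + L = (-4 + 1) + L = -3 + L)
w(-14)² = (-3 - 14)² = (-17)² = 289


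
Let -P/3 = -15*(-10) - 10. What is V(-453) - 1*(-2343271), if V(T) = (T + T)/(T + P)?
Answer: 681892163/291 ≈ 2.3433e+6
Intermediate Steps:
P = -420 (P = -3*(-15*(-10) - 10) = -3*(150 - 10) = -3*140 = -420)
V(T) = 2*T/(-420 + T) (V(T) = (T + T)/(T - 420) = (2*T)/(-420 + T) = 2*T/(-420 + T))
V(-453) - 1*(-2343271) = 2*(-453)/(-420 - 453) - 1*(-2343271) = 2*(-453)/(-873) + 2343271 = 2*(-453)*(-1/873) + 2343271 = 302/291 + 2343271 = 681892163/291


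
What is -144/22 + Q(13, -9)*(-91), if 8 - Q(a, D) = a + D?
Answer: -4076/11 ≈ -370.55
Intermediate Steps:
Q(a, D) = 8 - D - a (Q(a, D) = 8 - (a + D) = 8 - (D + a) = 8 + (-D - a) = 8 - D - a)
-144/22 + Q(13, -9)*(-91) = -144/22 + (8 - 1*(-9) - 1*13)*(-91) = -144*1/22 + (8 + 9 - 13)*(-91) = -72/11 + 4*(-91) = -72/11 - 364 = -4076/11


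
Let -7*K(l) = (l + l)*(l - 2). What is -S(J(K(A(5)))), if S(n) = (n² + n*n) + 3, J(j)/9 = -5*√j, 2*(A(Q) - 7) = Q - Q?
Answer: 40497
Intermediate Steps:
A(Q) = 7 (A(Q) = 7 + (Q - Q)/2 = 7 + (½)*0 = 7 + 0 = 7)
K(l) = -2*l*(-2 + l)/7 (K(l) = -(l + l)*(l - 2)/7 = -2*l*(-2 + l)/7)
J(j) = -45*√j (J(j) = 9*(-5*√j) = -45*√j)
S(n) = 3 + 2*n² (S(n) = (n² + n²) + 3 = 2*n² + 3 = 3 + 2*n²)
-S(J(K(A(5)))) = -(3 + 2*(-45*√2*√(2 - 1*7))²) = -(3 + 2*(-45*√2*√(2 - 7))²) = -(3 + 2*(-45*I*√10)²) = -(3 + 2*(-20250)) = -(3 - 40500) = -1*(-40497) = 40497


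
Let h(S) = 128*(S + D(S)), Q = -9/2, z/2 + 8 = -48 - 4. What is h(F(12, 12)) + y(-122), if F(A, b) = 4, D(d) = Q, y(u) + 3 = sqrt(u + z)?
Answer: -67 + 11*I*sqrt(2) ≈ -67.0 + 15.556*I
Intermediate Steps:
z = -120 (z = -16 + 2*(-48 - 4) = -16 + 2*(-52) = -16 - 104 = -120)
Q = -9/2 (Q = -9*1/2 = -9/2 ≈ -4.5000)
y(u) = -3 + sqrt(-120 + u) (y(u) = -3 + sqrt(u - 120) = -3 + sqrt(-120 + u))
D(d) = -9/2
h(S) = -576 + 128*S (h(S) = 128*(S - 9/2) = 128*(-9/2 + S) = -576 + 128*S)
h(F(12, 12)) + y(-122) = (-576 + 128*4) + (-3 + sqrt(-120 - 122)) = (-576 + 512) + (-3 + sqrt(-242)) = -64 + (-3 + 11*I*sqrt(2)) = -67 + 11*I*sqrt(2)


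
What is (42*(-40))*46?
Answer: -77280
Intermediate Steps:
(42*(-40))*46 = -1680*46 = -77280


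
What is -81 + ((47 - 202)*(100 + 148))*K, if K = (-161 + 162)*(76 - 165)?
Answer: 3421079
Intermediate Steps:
K = -89 (K = 1*(-89) = -89)
-81 + ((47 - 202)*(100 + 148))*K = -81 + ((47 - 202)*(100 + 148))*(-89) = -81 - 155*248*(-89) = -81 - 38440*(-89) = -81 + 3421160 = 3421079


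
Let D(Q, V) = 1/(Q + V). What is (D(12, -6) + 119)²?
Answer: 511225/36 ≈ 14201.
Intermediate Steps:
(D(12, -6) + 119)² = (1/(12 - 6) + 119)² = (1/6 + 119)² = (⅙ + 119)² = (715/6)² = 511225/36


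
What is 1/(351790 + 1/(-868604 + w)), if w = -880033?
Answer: 1748637/615153010229 ≈ 2.8426e-6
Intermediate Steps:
1/(351790 + 1/(-868604 + w)) = 1/(351790 + 1/(-868604 - 880033)) = 1/(351790 + 1/(-1748637)) = 1/(351790 - 1/1748637) = 1/(615153010229/1748637) = 1748637/615153010229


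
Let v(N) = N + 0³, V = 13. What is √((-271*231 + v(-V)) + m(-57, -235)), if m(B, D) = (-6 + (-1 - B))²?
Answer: I*√60114 ≈ 245.18*I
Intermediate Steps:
m(B, D) = (-7 - B)²
v(N) = N (v(N) = N + 0 = N)
√((-271*231 + v(-V)) + m(-57, -235)) = √((-271*231 - 1*13) + (7 - 57)²) = √((-62601 - 13) + (-50)²) = √(-62614 + 2500) = √(-60114) = I*√60114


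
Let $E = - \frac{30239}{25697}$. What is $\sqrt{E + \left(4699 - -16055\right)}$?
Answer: $\frac{\sqrt{13703832328403}}{25697} \approx 144.06$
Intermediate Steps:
$E = - \frac{30239}{25697}$ ($E = \left(-30239\right) \frac{1}{25697} = - \frac{30239}{25697} \approx -1.1768$)
$\sqrt{E + \left(4699 - -16055\right)} = \sqrt{- \frac{30239}{25697} + \left(4699 - -16055\right)} = \sqrt{- \frac{30239}{25697} + \left(4699 + 16055\right)} = \sqrt{- \frac{30239}{25697} + 20754} = \sqrt{\frac{533285299}{25697}} = \frac{\sqrt{13703832328403}}{25697}$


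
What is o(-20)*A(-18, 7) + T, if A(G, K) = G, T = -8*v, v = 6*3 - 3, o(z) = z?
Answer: 240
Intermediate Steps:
v = 15 (v = 18 - 3 = 15)
T = -120 (T = -8*15 = -120)
o(-20)*A(-18, 7) + T = -20*(-18) - 120 = 360 - 120 = 240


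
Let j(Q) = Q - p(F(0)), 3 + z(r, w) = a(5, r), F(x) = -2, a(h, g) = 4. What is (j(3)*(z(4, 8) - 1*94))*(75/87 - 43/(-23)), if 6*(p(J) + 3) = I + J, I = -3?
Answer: -1157881/667 ≈ -1736.0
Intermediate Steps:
z(r, w) = 1 (z(r, w) = -3 + 4 = 1)
p(J) = -7/2 + J/6 (p(J) = -3 + (-3 + J)/6 = -3 + (-1/2 + J/6) = -7/2 + J/6)
j(Q) = 23/6 + Q (j(Q) = Q - (-7/2 + (1/6)*(-2)) = Q - (-7/2 - 1/3) = Q - 1*(-23/6) = Q + 23/6 = 23/6 + Q)
(j(3)*(z(4, 8) - 1*94))*(75/87 - 43/(-23)) = ((23/6 + 3)*(1 - 1*94))*(75/87 - 43/(-23)) = (41*(1 - 94)/6)*(75*(1/87) - 43*(-1/23)) = ((41/6)*(-93))*(25/29 + 43/23) = -1271/2*1822/667 = -1157881/667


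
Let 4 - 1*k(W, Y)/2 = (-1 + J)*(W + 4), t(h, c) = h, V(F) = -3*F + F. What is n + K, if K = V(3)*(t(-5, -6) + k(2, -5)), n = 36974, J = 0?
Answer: 36884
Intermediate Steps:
V(F) = -2*F
k(W, Y) = 16 + 2*W (k(W, Y) = 8 - 2*(-1 + 0)*(W + 4) = 8 - (-2)*(4 + W) = 8 - 2*(-4 - W) = 8 + (8 + 2*W) = 16 + 2*W)
K = -90 (K = (-2*3)*(-5 + (16 + 2*2)) = -6*(-5 + (16 + 4)) = -6*(-5 + 20) = -6*15 = -90)
n + K = 36974 - 90 = 36884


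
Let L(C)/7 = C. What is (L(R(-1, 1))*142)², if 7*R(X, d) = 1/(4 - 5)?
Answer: 20164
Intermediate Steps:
R(X, d) = -⅐ (R(X, d) = 1/(7*(4 - 5)) = (⅐)/(-1) = (⅐)*(-1) = -⅐)
L(C) = 7*C
(L(R(-1, 1))*142)² = ((7*(-⅐))*142)² = (-1*142)² = (-142)² = 20164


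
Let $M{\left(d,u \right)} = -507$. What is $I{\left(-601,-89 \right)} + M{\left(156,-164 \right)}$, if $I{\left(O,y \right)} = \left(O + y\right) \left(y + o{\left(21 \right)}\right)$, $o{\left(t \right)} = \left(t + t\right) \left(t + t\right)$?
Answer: $-1156257$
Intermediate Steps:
$o{\left(t \right)} = 4 t^{2}$ ($o{\left(t \right)} = 2 t 2 t = 4 t^{2}$)
$I{\left(O,y \right)} = \left(1764 + y\right) \left(O + y\right)$ ($I{\left(O,y \right)} = \left(O + y\right) \left(y + 4 \cdot 21^{2}\right) = \left(O + y\right) \left(y + 4 \cdot 441\right) = \left(O + y\right) \left(y + 1764\right) = \left(O + y\right) \left(1764 + y\right) = \left(1764 + y\right) \left(O + y\right)$)
$I{\left(-601,-89 \right)} + M{\left(156,-164 \right)} = \left(\left(-89\right)^{2} + 1764 \left(-601\right) + 1764 \left(-89\right) - -53489\right) - 507 = \left(7921 - 1060164 - 156996 + 53489\right) - 507 = -1155750 - 507 = -1156257$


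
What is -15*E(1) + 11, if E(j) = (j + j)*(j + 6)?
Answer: -199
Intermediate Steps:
E(j) = 2*j*(6 + j) (E(j) = (2*j)*(6 + j) = 2*j*(6 + j))
-15*E(1) + 11 = -30*(6 + 1) + 11 = -30*7 + 11 = -15*14 + 11 = -210 + 11 = -199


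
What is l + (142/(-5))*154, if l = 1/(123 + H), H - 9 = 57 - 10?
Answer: -3914367/895 ≈ -4373.6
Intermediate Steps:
H = 56 (H = 9 + (57 - 10) = 9 + 47 = 56)
l = 1/179 (l = 1/(123 + 56) = 1/179 ≈ 0.0055866)
l + (142/(-5))*154 = 1/179 + (142/(-5))*154 = 1/179 + (142*(-⅕))*154 = 1/179 - 142/5*154 = 1/179 - 21868/5 = -3914367/895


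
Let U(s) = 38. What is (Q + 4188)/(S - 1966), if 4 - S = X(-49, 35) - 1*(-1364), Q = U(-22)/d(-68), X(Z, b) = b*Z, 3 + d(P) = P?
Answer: -297310/114381 ≈ -2.5993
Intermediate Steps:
d(P) = -3 + P
X(Z, b) = Z*b
Q = -38/71 (Q = 38/(-3 - 68) = 38/(-71) = 38*(-1/71) = -38/71 ≈ -0.53521)
S = 355 (S = 4 - (-49*35 - 1*(-1364)) = 4 - (-1715 + 1364) = 4 - 1*(-351) = 4 + 351 = 355)
(Q + 4188)/(S - 1966) = (-38/71 + 4188)/(355 - 1966) = (297310/71)/(-1611) = (297310/71)*(-1/1611) = -297310/114381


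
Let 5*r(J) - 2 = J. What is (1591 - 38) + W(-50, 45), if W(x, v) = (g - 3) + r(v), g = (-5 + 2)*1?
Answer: 7782/5 ≈ 1556.4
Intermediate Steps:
g = -3 (g = -3*1 = -3)
r(J) = ⅖ + J/5
W(x, v) = -28/5 + v/5 (W(x, v) = (-3 - 3) + (⅖ + v/5) = -6 + (⅖ + v/5) = -28/5 + v/5)
(1591 - 38) + W(-50, 45) = (1591 - 38) + (-28/5 + (⅕)*45) = 1553 + (-28/5 + 9) = 1553 + 17/5 = 7782/5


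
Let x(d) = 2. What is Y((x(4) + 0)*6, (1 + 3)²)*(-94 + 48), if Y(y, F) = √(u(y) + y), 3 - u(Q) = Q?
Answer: -46*√3 ≈ -79.674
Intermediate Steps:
u(Q) = 3 - Q
Y(y, F) = √3 (Y(y, F) = √((3 - y) + y) = √3)
Y((x(4) + 0)*6, (1 + 3)²)*(-94 + 48) = √3*(-94 + 48) = √3*(-46) = -46*√3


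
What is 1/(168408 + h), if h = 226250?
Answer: 1/394658 ≈ 2.5338e-6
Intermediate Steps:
1/(168408 + h) = 1/(168408 + 226250) = 1/394658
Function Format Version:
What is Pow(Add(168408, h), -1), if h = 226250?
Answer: Rational(1, 394658) ≈ 2.5338e-6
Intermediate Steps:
Pow(Add(168408, h), -1) = Pow(Add(168408, 226250), -1) = Pow(394658, -1) = Rational(1, 394658)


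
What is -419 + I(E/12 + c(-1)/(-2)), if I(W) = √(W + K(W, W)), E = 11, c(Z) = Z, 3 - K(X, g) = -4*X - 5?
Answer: -419 + √543/6 ≈ -415.12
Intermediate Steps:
K(X, g) = 8 + 4*X (K(X, g) = 3 - (-4*X - 5) = 3 - (-5 - 4*X) = 3 + (5 + 4*X) = 8 + 4*X)
I(W) = √(8 + 5*W) (I(W) = √(W + (8 + 4*W)) = √(8 + 5*W))
-419 + I(E/12 + c(-1)/(-2)) = -419 + √(8 + 5*(11/12 - 1/(-2))) = -419 + √(8 + 5*(11*(1/12) - 1*(-½))) = -419 + √(8 + 5*(11/12 + ½)) = -419 + √(8 + 5*(17/12)) = -419 + √(8 + 85/12) = -419 + √(181/12) = -419 + √543/6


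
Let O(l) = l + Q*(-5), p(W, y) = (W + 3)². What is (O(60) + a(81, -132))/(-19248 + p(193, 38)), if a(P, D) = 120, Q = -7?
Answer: 215/19168 ≈ 0.011217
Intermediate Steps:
p(W, y) = (3 + W)²
O(l) = 35 + l (O(l) = l - 7*(-5) = l + 35 = 35 + l)
(O(60) + a(81, -132))/(-19248 + p(193, 38)) = ((35 + 60) + 120)/(-19248 + (3 + 193)²) = (95 + 120)/(-19248 + 196²) = 215/(-19248 + 38416) = 215/19168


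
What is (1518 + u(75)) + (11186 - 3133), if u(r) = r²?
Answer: 15196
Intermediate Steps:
(1518 + u(75)) + (11186 - 3133) = (1518 + 75²) + (11186 - 3133) = (1518 + 5625) + 8053 = 7143 + 8053 = 15196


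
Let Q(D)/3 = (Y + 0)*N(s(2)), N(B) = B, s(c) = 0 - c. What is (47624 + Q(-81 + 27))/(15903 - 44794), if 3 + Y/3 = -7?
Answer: -47804/28891 ≈ -1.6546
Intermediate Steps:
s(c) = -c
Y = -30 (Y = -9 + 3*(-7) = -9 - 21 = -30)
Q(D) = 180 (Q(D) = 3*((-30 + 0)*(-1*2)) = 3*(-30*(-2)) = 3*60 = 180)
(47624 + Q(-81 + 27))/(15903 - 44794) = (47624 + 180)/(15903 - 44794) = 47804/(-28891) = 47804*(-1/28891) = -47804/28891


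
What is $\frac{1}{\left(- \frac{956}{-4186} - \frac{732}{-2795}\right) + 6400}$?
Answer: $\frac{449995}{2880188622} \approx 0.00015624$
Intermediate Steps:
$\frac{1}{\left(- \frac{956}{-4186} - \frac{732}{-2795}\right) + 6400} = \frac{1}{\left(\left(-956\right) \left(- \frac{1}{4186}\right) - - \frac{732}{2795}\right) + 6400} = \frac{1}{\left(\frac{478}{2093} + \frac{732}{2795}\right) + 6400} = \frac{1}{\frac{220622}{449995} + 6400} = \frac{1}{\frac{2880188622}{449995}} = \frac{449995}{2880188622}$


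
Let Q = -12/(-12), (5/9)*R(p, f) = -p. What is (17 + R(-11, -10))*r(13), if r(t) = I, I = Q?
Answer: 184/5 ≈ 36.800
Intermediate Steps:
R(p, f) = -9*p/5 (R(p, f) = 9*(-p)/5 = -9*p/5)
Q = 1 (Q = -12*(-1/12) = 1)
I = 1
r(t) = 1
(17 + R(-11, -10))*r(13) = (17 - 9/5*(-11))*1 = (17 + 99/5)*1 = (184/5)*1 = 184/5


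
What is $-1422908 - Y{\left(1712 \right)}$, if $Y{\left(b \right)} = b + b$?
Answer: $-1426332$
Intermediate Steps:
$Y{\left(b \right)} = 2 b$
$-1422908 - Y{\left(1712 \right)} = -1422908 - 2 \cdot 1712 = -1422908 - 3424 = -1426332$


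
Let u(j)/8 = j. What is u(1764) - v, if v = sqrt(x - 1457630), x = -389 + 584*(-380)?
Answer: 14112 - I*sqrt(1679939) ≈ 14112.0 - 1296.1*I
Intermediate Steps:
u(j) = 8*j
x = -222309 (x = -389 - 221920 = -222309)
v = I*sqrt(1679939) (v = sqrt(-222309 - 1457630) = sqrt(-1679939) = I*sqrt(1679939) ≈ 1296.1*I)
u(1764) - v = 8*1764 - I*sqrt(1679939) = 14112 - I*sqrt(1679939)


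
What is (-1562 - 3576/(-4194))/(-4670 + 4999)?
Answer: -1091242/229971 ≈ -4.7451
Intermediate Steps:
(-1562 - 3576/(-4194))/(-4670 + 4999) = (-1562 - 3576*(-1/4194))/329 = (-1562 + 596/699)*(1/329) = -1091242/699*1/329 = -1091242/229971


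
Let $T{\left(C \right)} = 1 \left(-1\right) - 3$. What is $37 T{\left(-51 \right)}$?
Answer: $-148$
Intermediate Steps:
$T{\left(C \right)} = -4$ ($T{\left(C \right)} = -1 - 3 = -4$)
$37 T{\left(-51 \right)} = 37 \left(-4\right) = -148$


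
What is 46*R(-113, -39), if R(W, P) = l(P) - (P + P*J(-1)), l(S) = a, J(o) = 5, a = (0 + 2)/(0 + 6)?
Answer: 32338/3 ≈ 10779.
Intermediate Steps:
a = 1/3 (a = 2/6 = 2*(1/6) = 1/3 ≈ 0.33333)
l(S) = 1/3
R(W, P) = 1/3 - 6*P (R(W, P) = 1/3 - (P + P*5) = 1/3 - (P + 5*P) = 1/3 - 6*P)
46*R(-113, -39) = 46*(1/3 - 6*(-39)) = 46*(1/3 + 234) = 46*(703/3) = 32338/3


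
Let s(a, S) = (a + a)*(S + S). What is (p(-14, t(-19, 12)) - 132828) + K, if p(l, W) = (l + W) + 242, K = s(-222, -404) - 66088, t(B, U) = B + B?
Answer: 160026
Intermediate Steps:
t(B, U) = 2*B
s(a, S) = 4*S*a (s(a, S) = (2*a)*(2*S) = 4*S*a)
K = 292664 (K = 4*(-404)*(-222) - 66088 = 358752 - 66088 = 292664)
p(l, W) = 242 + W + l (p(l, W) = (W + l) + 242 = 242 + W + l)
(p(-14, t(-19, 12)) - 132828) + K = ((242 + 2*(-19) - 14) - 132828) + 292664 = ((242 - 38 - 14) - 132828) + 292664 = (190 - 132828) + 292664 = -132638 + 292664 = 160026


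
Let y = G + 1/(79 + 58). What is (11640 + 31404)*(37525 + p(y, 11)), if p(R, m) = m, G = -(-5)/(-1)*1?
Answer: 1615699584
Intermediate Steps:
G = -5 (G = -(-5)*(-1)*1 = -5*1*1 = -5*1 = -5)
y = -684/137 (y = -5 + 1/(79 + 58) = -5 + 1/137 = -684/137 ≈ -4.9927)
(11640 + 31404)*(37525 + p(y, 11)) = (11640 + 31404)*(37525 + 11) = 43044*37536 = 1615699584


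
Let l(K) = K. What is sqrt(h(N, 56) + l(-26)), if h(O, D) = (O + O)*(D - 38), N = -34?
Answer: 25*I*sqrt(2) ≈ 35.355*I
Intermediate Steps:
h(O, D) = 2*O*(-38 + D) (h(O, D) = (2*O)*(-38 + D) = 2*O*(-38 + D))
sqrt(h(N, 56) + l(-26)) = sqrt(2*(-34)*(-38 + 56) - 26) = sqrt(2*(-34)*18 - 26) = sqrt(-1224 - 26) = sqrt(-1250) = 25*I*sqrt(2)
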